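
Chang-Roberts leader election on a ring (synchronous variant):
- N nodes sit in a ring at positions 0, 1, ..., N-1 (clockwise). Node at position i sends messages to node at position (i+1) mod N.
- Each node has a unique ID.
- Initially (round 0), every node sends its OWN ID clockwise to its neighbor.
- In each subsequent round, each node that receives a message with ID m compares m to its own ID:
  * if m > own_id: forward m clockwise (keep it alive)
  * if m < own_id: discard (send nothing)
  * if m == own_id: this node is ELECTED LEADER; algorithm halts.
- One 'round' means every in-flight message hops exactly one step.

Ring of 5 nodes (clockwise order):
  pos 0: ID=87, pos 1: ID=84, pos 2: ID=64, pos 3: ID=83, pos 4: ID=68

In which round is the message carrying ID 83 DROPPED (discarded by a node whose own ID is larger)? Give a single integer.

Answer: 2

Derivation:
Round 1: pos1(id84) recv 87: fwd; pos2(id64) recv 84: fwd; pos3(id83) recv 64: drop; pos4(id68) recv 83: fwd; pos0(id87) recv 68: drop
Round 2: pos2(id64) recv 87: fwd; pos3(id83) recv 84: fwd; pos0(id87) recv 83: drop
Round 3: pos3(id83) recv 87: fwd; pos4(id68) recv 84: fwd
Round 4: pos4(id68) recv 87: fwd; pos0(id87) recv 84: drop
Round 5: pos0(id87) recv 87: ELECTED
Message ID 83 originates at pos 3; dropped at pos 0 in round 2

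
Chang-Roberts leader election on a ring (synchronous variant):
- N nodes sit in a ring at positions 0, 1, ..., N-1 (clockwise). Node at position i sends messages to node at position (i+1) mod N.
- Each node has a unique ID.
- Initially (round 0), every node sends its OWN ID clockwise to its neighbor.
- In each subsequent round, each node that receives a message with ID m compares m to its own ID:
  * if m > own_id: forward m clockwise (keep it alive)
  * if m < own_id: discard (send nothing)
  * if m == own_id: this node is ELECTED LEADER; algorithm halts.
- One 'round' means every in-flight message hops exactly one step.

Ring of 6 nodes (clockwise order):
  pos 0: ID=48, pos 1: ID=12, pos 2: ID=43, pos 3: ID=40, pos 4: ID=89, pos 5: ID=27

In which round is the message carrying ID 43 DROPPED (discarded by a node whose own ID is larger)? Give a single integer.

Round 1: pos1(id12) recv 48: fwd; pos2(id43) recv 12: drop; pos3(id40) recv 43: fwd; pos4(id89) recv 40: drop; pos5(id27) recv 89: fwd; pos0(id48) recv 27: drop
Round 2: pos2(id43) recv 48: fwd; pos4(id89) recv 43: drop; pos0(id48) recv 89: fwd
Round 3: pos3(id40) recv 48: fwd; pos1(id12) recv 89: fwd
Round 4: pos4(id89) recv 48: drop; pos2(id43) recv 89: fwd
Round 5: pos3(id40) recv 89: fwd
Round 6: pos4(id89) recv 89: ELECTED
Message ID 43 originates at pos 2; dropped at pos 4 in round 2

Answer: 2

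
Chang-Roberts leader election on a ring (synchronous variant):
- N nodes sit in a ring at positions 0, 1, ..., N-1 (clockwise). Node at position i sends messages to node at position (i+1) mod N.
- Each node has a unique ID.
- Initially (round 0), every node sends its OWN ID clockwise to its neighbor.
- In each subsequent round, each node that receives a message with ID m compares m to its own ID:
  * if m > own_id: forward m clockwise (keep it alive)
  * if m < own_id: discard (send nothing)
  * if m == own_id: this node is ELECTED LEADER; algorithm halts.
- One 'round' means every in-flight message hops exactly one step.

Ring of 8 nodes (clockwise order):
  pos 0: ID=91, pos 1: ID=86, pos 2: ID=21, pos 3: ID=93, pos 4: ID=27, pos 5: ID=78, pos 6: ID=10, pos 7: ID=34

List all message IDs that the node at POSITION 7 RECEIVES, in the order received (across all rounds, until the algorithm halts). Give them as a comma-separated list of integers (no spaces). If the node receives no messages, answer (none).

Answer: 10,78,93

Derivation:
Round 1: pos1(id86) recv 91: fwd; pos2(id21) recv 86: fwd; pos3(id93) recv 21: drop; pos4(id27) recv 93: fwd; pos5(id78) recv 27: drop; pos6(id10) recv 78: fwd; pos7(id34) recv 10: drop; pos0(id91) recv 34: drop
Round 2: pos2(id21) recv 91: fwd; pos3(id93) recv 86: drop; pos5(id78) recv 93: fwd; pos7(id34) recv 78: fwd
Round 3: pos3(id93) recv 91: drop; pos6(id10) recv 93: fwd; pos0(id91) recv 78: drop
Round 4: pos7(id34) recv 93: fwd
Round 5: pos0(id91) recv 93: fwd
Round 6: pos1(id86) recv 93: fwd
Round 7: pos2(id21) recv 93: fwd
Round 8: pos3(id93) recv 93: ELECTED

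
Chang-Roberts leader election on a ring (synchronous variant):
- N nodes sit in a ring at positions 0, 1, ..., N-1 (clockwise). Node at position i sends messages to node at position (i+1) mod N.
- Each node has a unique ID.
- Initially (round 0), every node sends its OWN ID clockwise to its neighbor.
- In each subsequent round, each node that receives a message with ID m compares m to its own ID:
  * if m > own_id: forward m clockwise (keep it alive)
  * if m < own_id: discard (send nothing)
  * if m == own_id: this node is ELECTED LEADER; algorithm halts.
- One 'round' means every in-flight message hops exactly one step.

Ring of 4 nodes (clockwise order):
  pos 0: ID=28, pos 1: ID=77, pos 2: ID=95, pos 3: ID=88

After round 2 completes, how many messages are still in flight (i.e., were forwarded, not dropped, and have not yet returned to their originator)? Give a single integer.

Answer: 2

Derivation:
Round 1: pos1(id77) recv 28: drop; pos2(id95) recv 77: drop; pos3(id88) recv 95: fwd; pos0(id28) recv 88: fwd
Round 2: pos0(id28) recv 95: fwd; pos1(id77) recv 88: fwd
After round 2: 2 messages still in flight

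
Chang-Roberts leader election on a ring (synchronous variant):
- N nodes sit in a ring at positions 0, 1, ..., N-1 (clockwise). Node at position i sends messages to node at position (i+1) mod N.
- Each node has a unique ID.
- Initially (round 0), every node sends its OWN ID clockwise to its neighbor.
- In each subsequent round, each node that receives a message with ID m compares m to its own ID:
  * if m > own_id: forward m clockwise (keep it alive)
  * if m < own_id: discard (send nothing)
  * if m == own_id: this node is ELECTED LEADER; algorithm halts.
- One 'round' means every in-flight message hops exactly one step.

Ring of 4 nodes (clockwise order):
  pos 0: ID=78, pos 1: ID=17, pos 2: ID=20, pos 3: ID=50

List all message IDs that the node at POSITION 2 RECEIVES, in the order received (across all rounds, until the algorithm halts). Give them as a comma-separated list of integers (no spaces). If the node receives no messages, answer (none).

Answer: 17,78

Derivation:
Round 1: pos1(id17) recv 78: fwd; pos2(id20) recv 17: drop; pos3(id50) recv 20: drop; pos0(id78) recv 50: drop
Round 2: pos2(id20) recv 78: fwd
Round 3: pos3(id50) recv 78: fwd
Round 4: pos0(id78) recv 78: ELECTED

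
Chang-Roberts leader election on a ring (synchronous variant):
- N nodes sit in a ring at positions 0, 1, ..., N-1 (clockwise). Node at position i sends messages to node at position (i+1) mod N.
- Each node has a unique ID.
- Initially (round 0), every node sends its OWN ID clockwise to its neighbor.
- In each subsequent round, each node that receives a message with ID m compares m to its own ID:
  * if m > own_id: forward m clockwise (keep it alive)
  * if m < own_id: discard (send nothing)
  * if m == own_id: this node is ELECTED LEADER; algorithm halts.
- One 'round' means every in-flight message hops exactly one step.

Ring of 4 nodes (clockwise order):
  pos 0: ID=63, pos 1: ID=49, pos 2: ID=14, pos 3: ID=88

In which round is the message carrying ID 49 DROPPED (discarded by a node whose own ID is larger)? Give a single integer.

Answer: 2

Derivation:
Round 1: pos1(id49) recv 63: fwd; pos2(id14) recv 49: fwd; pos3(id88) recv 14: drop; pos0(id63) recv 88: fwd
Round 2: pos2(id14) recv 63: fwd; pos3(id88) recv 49: drop; pos1(id49) recv 88: fwd
Round 3: pos3(id88) recv 63: drop; pos2(id14) recv 88: fwd
Round 4: pos3(id88) recv 88: ELECTED
Message ID 49 originates at pos 1; dropped at pos 3 in round 2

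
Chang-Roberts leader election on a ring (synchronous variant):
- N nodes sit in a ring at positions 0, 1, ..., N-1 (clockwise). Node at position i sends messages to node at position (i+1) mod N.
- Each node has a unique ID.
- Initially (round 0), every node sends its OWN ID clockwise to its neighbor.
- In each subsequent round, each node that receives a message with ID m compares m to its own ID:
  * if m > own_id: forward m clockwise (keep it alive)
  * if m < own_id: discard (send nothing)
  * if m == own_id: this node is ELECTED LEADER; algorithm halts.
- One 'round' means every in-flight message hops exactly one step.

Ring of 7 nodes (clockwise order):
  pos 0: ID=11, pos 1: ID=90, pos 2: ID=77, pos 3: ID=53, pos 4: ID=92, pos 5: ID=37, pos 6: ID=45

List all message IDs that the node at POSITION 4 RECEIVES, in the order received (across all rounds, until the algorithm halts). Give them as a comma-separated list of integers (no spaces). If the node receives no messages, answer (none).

Round 1: pos1(id90) recv 11: drop; pos2(id77) recv 90: fwd; pos3(id53) recv 77: fwd; pos4(id92) recv 53: drop; pos5(id37) recv 92: fwd; pos6(id45) recv 37: drop; pos0(id11) recv 45: fwd
Round 2: pos3(id53) recv 90: fwd; pos4(id92) recv 77: drop; pos6(id45) recv 92: fwd; pos1(id90) recv 45: drop
Round 3: pos4(id92) recv 90: drop; pos0(id11) recv 92: fwd
Round 4: pos1(id90) recv 92: fwd
Round 5: pos2(id77) recv 92: fwd
Round 6: pos3(id53) recv 92: fwd
Round 7: pos4(id92) recv 92: ELECTED

Answer: 53,77,90,92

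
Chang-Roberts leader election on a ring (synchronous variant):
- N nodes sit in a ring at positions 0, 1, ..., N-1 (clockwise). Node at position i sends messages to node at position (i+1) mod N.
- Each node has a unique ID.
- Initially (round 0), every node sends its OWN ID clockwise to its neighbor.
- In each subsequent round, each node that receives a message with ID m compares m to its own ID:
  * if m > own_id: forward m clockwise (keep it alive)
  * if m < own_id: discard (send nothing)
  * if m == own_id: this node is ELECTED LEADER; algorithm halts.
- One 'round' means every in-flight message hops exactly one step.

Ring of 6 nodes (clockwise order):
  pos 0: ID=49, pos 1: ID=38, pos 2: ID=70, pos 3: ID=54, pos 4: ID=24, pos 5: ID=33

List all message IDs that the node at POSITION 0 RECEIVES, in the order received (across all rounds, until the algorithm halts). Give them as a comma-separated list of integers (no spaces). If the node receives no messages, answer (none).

Answer: 33,54,70

Derivation:
Round 1: pos1(id38) recv 49: fwd; pos2(id70) recv 38: drop; pos3(id54) recv 70: fwd; pos4(id24) recv 54: fwd; pos5(id33) recv 24: drop; pos0(id49) recv 33: drop
Round 2: pos2(id70) recv 49: drop; pos4(id24) recv 70: fwd; pos5(id33) recv 54: fwd
Round 3: pos5(id33) recv 70: fwd; pos0(id49) recv 54: fwd
Round 4: pos0(id49) recv 70: fwd; pos1(id38) recv 54: fwd
Round 5: pos1(id38) recv 70: fwd; pos2(id70) recv 54: drop
Round 6: pos2(id70) recv 70: ELECTED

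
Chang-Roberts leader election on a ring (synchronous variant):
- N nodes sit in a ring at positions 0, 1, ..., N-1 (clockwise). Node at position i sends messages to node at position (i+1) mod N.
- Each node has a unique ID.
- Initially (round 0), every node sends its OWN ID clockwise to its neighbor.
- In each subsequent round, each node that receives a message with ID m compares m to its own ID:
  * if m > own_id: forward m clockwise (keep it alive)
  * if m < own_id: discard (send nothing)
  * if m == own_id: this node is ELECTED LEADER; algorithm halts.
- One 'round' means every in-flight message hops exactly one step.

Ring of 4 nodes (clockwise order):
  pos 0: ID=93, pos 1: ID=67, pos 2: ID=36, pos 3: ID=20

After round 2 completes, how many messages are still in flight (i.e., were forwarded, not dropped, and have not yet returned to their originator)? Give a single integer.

Round 1: pos1(id67) recv 93: fwd; pos2(id36) recv 67: fwd; pos3(id20) recv 36: fwd; pos0(id93) recv 20: drop
Round 2: pos2(id36) recv 93: fwd; pos3(id20) recv 67: fwd; pos0(id93) recv 36: drop
After round 2: 2 messages still in flight

Answer: 2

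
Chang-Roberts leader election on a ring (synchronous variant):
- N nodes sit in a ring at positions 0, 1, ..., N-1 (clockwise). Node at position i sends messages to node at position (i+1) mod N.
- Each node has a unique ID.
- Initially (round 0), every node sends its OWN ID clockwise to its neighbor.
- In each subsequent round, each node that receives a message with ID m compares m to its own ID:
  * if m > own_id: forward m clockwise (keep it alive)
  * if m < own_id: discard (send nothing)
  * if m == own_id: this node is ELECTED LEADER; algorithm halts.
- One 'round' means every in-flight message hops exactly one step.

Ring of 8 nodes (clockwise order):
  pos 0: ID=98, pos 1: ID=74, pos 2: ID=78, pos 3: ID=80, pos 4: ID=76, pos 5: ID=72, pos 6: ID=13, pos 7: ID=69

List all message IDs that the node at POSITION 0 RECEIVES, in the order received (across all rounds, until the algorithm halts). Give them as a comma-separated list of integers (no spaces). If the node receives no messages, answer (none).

Round 1: pos1(id74) recv 98: fwd; pos2(id78) recv 74: drop; pos3(id80) recv 78: drop; pos4(id76) recv 80: fwd; pos5(id72) recv 76: fwd; pos6(id13) recv 72: fwd; pos7(id69) recv 13: drop; pos0(id98) recv 69: drop
Round 2: pos2(id78) recv 98: fwd; pos5(id72) recv 80: fwd; pos6(id13) recv 76: fwd; pos7(id69) recv 72: fwd
Round 3: pos3(id80) recv 98: fwd; pos6(id13) recv 80: fwd; pos7(id69) recv 76: fwd; pos0(id98) recv 72: drop
Round 4: pos4(id76) recv 98: fwd; pos7(id69) recv 80: fwd; pos0(id98) recv 76: drop
Round 5: pos5(id72) recv 98: fwd; pos0(id98) recv 80: drop
Round 6: pos6(id13) recv 98: fwd
Round 7: pos7(id69) recv 98: fwd
Round 8: pos0(id98) recv 98: ELECTED

Answer: 69,72,76,80,98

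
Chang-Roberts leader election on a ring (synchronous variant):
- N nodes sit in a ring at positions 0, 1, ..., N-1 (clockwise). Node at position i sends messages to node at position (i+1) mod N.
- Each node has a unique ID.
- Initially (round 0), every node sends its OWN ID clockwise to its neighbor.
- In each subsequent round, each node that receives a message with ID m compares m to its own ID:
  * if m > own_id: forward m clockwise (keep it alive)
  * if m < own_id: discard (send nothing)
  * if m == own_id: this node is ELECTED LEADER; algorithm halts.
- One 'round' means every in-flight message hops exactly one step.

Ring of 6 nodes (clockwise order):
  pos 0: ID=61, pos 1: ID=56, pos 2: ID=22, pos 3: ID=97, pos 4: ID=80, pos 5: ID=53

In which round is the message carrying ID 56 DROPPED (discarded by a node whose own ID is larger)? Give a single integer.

Round 1: pos1(id56) recv 61: fwd; pos2(id22) recv 56: fwd; pos3(id97) recv 22: drop; pos4(id80) recv 97: fwd; pos5(id53) recv 80: fwd; pos0(id61) recv 53: drop
Round 2: pos2(id22) recv 61: fwd; pos3(id97) recv 56: drop; pos5(id53) recv 97: fwd; pos0(id61) recv 80: fwd
Round 3: pos3(id97) recv 61: drop; pos0(id61) recv 97: fwd; pos1(id56) recv 80: fwd
Round 4: pos1(id56) recv 97: fwd; pos2(id22) recv 80: fwd
Round 5: pos2(id22) recv 97: fwd; pos3(id97) recv 80: drop
Round 6: pos3(id97) recv 97: ELECTED
Message ID 56 originates at pos 1; dropped at pos 3 in round 2

Answer: 2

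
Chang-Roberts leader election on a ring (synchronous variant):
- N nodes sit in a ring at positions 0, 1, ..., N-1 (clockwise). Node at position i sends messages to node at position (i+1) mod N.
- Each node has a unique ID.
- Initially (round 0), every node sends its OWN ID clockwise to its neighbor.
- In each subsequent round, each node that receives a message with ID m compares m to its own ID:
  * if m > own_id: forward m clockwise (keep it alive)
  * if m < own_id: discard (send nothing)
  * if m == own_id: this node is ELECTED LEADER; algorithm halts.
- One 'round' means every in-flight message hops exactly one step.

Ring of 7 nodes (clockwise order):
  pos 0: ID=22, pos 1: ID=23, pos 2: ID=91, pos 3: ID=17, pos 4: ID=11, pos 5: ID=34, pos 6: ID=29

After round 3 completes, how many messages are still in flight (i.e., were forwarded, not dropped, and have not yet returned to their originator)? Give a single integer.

Answer: 2

Derivation:
Round 1: pos1(id23) recv 22: drop; pos2(id91) recv 23: drop; pos3(id17) recv 91: fwd; pos4(id11) recv 17: fwd; pos5(id34) recv 11: drop; pos6(id29) recv 34: fwd; pos0(id22) recv 29: fwd
Round 2: pos4(id11) recv 91: fwd; pos5(id34) recv 17: drop; pos0(id22) recv 34: fwd; pos1(id23) recv 29: fwd
Round 3: pos5(id34) recv 91: fwd; pos1(id23) recv 34: fwd; pos2(id91) recv 29: drop
After round 3: 2 messages still in flight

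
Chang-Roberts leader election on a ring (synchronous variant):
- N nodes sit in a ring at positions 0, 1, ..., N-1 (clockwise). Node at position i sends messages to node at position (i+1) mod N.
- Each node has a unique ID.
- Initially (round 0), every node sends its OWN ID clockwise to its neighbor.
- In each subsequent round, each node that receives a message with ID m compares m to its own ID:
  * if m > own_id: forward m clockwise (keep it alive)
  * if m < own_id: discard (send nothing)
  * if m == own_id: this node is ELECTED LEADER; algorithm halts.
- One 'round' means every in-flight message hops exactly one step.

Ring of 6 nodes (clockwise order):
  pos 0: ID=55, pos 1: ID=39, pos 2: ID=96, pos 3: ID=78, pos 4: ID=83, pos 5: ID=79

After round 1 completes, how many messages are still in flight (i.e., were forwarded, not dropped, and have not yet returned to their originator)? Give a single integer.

Round 1: pos1(id39) recv 55: fwd; pos2(id96) recv 39: drop; pos3(id78) recv 96: fwd; pos4(id83) recv 78: drop; pos5(id79) recv 83: fwd; pos0(id55) recv 79: fwd
After round 1: 4 messages still in flight

Answer: 4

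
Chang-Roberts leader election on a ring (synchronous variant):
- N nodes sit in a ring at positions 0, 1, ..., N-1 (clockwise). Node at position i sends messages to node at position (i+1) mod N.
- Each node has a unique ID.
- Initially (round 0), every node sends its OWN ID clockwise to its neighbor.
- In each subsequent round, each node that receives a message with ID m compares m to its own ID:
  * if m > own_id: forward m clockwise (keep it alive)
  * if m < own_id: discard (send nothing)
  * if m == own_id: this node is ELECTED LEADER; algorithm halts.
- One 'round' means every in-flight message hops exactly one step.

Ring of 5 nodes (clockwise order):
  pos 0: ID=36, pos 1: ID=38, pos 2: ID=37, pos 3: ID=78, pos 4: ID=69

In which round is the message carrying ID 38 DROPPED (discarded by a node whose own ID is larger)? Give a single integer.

Round 1: pos1(id38) recv 36: drop; pos2(id37) recv 38: fwd; pos3(id78) recv 37: drop; pos4(id69) recv 78: fwd; pos0(id36) recv 69: fwd
Round 2: pos3(id78) recv 38: drop; pos0(id36) recv 78: fwd; pos1(id38) recv 69: fwd
Round 3: pos1(id38) recv 78: fwd; pos2(id37) recv 69: fwd
Round 4: pos2(id37) recv 78: fwd; pos3(id78) recv 69: drop
Round 5: pos3(id78) recv 78: ELECTED
Message ID 38 originates at pos 1; dropped at pos 3 in round 2

Answer: 2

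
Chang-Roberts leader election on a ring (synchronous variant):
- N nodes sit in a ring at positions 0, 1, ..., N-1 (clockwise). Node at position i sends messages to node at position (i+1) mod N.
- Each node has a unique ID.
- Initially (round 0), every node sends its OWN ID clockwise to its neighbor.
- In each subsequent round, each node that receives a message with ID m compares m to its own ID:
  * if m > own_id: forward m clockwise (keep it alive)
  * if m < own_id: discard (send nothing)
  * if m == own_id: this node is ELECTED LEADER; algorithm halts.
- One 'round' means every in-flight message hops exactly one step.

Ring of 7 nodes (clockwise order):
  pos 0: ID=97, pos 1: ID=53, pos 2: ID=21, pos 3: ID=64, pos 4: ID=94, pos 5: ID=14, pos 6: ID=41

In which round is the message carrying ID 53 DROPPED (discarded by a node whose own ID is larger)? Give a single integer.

Round 1: pos1(id53) recv 97: fwd; pos2(id21) recv 53: fwd; pos3(id64) recv 21: drop; pos4(id94) recv 64: drop; pos5(id14) recv 94: fwd; pos6(id41) recv 14: drop; pos0(id97) recv 41: drop
Round 2: pos2(id21) recv 97: fwd; pos3(id64) recv 53: drop; pos6(id41) recv 94: fwd
Round 3: pos3(id64) recv 97: fwd; pos0(id97) recv 94: drop
Round 4: pos4(id94) recv 97: fwd
Round 5: pos5(id14) recv 97: fwd
Round 6: pos6(id41) recv 97: fwd
Round 7: pos0(id97) recv 97: ELECTED
Message ID 53 originates at pos 1; dropped at pos 3 in round 2

Answer: 2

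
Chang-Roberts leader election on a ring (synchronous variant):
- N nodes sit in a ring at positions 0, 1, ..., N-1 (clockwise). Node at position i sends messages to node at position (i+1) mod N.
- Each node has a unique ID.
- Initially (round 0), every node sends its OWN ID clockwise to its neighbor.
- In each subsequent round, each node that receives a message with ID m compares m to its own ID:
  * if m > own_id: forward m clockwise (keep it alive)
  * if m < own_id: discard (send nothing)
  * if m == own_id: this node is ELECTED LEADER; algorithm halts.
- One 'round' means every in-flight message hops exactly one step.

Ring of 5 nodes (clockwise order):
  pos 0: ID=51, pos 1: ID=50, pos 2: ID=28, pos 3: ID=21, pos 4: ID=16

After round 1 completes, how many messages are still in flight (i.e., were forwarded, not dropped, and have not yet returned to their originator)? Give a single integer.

Round 1: pos1(id50) recv 51: fwd; pos2(id28) recv 50: fwd; pos3(id21) recv 28: fwd; pos4(id16) recv 21: fwd; pos0(id51) recv 16: drop
After round 1: 4 messages still in flight

Answer: 4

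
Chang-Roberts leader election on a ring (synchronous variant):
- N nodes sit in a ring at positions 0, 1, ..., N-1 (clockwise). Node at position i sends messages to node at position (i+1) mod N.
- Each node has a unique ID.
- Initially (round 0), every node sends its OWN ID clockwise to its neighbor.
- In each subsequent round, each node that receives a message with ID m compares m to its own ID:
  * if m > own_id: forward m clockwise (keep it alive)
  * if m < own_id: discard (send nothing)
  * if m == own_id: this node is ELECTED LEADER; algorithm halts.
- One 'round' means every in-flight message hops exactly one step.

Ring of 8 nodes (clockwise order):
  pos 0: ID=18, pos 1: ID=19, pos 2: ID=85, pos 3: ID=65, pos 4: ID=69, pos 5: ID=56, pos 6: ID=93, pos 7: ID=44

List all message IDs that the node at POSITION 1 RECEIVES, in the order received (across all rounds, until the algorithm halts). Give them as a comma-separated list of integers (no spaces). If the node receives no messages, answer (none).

Round 1: pos1(id19) recv 18: drop; pos2(id85) recv 19: drop; pos3(id65) recv 85: fwd; pos4(id69) recv 65: drop; pos5(id56) recv 69: fwd; pos6(id93) recv 56: drop; pos7(id44) recv 93: fwd; pos0(id18) recv 44: fwd
Round 2: pos4(id69) recv 85: fwd; pos6(id93) recv 69: drop; pos0(id18) recv 93: fwd; pos1(id19) recv 44: fwd
Round 3: pos5(id56) recv 85: fwd; pos1(id19) recv 93: fwd; pos2(id85) recv 44: drop
Round 4: pos6(id93) recv 85: drop; pos2(id85) recv 93: fwd
Round 5: pos3(id65) recv 93: fwd
Round 6: pos4(id69) recv 93: fwd
Round 7: pos5(id56) recv 93: fwd
Round 8: pos6(id93) recv 93: ELECTED

Answer: 18,44,93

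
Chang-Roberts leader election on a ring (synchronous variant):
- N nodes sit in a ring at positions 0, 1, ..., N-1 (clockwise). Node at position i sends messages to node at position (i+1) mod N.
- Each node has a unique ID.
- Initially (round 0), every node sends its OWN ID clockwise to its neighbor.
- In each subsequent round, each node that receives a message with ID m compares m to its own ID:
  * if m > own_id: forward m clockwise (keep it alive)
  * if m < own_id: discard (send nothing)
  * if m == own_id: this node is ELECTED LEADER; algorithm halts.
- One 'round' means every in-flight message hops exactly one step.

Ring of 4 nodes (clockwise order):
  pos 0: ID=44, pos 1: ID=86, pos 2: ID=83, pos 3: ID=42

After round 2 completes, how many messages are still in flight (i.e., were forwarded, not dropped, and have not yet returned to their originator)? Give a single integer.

Answer: 2

Derivation:
Round 1: pos1(id86) recv 44: drop; pos2(id83) recv 86: fwd; pos3(id42) recv 83: fwd; pos0(id44) recv 42: drop
Round 2: pos3(id42) recv 86: fwd; pos0(id44) recv 83: fwd
After round 2: 2 messages still in flight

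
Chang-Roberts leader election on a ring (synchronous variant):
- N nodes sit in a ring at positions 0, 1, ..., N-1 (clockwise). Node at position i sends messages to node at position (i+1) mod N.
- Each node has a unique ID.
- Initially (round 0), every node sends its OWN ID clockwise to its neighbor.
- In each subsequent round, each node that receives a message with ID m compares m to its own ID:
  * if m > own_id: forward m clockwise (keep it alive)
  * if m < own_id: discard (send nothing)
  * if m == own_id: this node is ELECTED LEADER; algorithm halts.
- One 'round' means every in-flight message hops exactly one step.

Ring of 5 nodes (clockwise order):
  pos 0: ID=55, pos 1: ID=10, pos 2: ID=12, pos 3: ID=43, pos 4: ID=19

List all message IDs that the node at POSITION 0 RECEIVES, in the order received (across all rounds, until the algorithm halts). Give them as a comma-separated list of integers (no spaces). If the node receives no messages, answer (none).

Answer: 19,43,55

Derivation:
Round 1: pos1(id10) recv 55: fwd; pos2(id12) recv 10: drop; pos3(id43) recv 12: drop; pos4(id19) recv 43: fwd; pos0(id55) recv 19: drop
Round 2: pos2(id12) recv 55: fwd; pos0(id55) recv 43: drop
Round 3: pos3(id43) recv 55: fwd
Round 4: pos4(id19) recv 55: fwd
Round 5: pos0(id55) recv 55: ELECTED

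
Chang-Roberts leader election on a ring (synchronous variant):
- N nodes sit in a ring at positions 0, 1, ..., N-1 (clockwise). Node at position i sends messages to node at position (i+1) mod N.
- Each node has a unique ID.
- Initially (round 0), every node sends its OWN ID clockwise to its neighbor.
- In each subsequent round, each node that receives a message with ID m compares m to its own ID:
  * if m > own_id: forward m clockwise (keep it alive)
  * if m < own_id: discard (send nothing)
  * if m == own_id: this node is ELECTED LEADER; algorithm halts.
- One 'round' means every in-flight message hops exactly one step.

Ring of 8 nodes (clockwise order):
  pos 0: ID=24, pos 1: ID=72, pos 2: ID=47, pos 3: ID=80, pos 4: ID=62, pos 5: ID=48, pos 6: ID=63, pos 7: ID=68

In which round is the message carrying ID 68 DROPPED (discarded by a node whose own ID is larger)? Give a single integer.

Round 1: pos1(id72) recv 24: drop; pos2(id47) recv 72: fwd; pos3(id80) recv 47: drop; pos4(id62) recv 80: fwd; pos5(id48) recv 62: fwd; pos6(id63) recv 48: drop; pos7(id68) recv 63: drop; pos0(id24) recv 68: fwd
Round 2: pos3(id80) recv 72: drop; pos5(id48) recv 80: fwd; pos6(id63) recv 62: drop; pos1(id72) recv 68: drop
Round 3: pos6(id63) recv 80: fwd
Round 4: pos7(id68) recv 80: fwd
Round 5: pos0(id24) recv 80: fwd
Round 6: pos1(id72) recv 80: fwd
Round 7: pos2(id47) recv 80: fwd
Round 8: pos3(id80) recv 80: ELECTED
Message ID 68 originates at pos 7; dropped at pos 1 in round 2

Answer: 2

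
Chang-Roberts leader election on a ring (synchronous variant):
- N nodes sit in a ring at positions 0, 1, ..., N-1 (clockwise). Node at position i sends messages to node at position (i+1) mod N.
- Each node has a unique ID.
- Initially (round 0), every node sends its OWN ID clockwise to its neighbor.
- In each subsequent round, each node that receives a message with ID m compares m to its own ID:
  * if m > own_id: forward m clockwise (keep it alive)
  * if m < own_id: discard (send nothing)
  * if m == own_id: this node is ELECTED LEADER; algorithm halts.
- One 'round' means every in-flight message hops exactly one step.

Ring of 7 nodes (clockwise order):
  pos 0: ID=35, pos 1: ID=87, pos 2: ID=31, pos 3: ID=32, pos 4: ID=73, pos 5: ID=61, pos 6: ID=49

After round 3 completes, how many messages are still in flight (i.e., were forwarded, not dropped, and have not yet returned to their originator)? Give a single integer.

Round 1: pos1(id87) recv 35: drop; pos2(id31) recv 87: fwd; pos3(id32) recv 31: drop; pos4(id73) recv 32: drop; pos5(id61) recv 73: fwd; pos6(id49) recv 61: fwd; pos0(id35) recv 49: fwd
Round 2: pos3(id32) recv 87: fwd; pos6(id49) recv 73: fwd; pos0(id35) recv 61: fwd; pos1(id87) recv 49: drop
Round 3: pos4(id73) recv 87: fwd; pos0(id35) recv 73: fwd; pos1(id87) recv 61: drop
After round 3: 2 messages still in flight

Answer: 2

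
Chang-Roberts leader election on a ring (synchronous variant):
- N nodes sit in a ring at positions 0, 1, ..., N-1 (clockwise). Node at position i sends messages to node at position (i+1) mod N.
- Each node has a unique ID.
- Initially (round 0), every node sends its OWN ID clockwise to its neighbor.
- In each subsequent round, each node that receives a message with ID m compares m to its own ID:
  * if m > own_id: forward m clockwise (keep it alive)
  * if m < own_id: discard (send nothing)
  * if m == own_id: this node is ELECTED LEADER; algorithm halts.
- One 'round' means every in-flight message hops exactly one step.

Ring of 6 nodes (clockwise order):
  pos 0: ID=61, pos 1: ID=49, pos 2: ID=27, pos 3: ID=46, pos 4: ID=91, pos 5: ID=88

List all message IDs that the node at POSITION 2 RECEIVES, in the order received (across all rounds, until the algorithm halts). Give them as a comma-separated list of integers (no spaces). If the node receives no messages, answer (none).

Round 1: pos1(id49) recv 61: fwd; pos2(id27) recv 49: fwd; pos3(id46) recv 27: drop; pos4(id91) recv 46: drop; pos5(id88) recv 91: fwd; pos0(id61) recv 88: fwd
Round 2: pos2(id27) recv 61: fwd; pos3(id46) recv 49: fwd; pos0(id61) recv 91: fwd; pos1(id49) recv 88: fwd
Round 3: pos3(id46) recv 61: fwd; pos4(id91) recv 49: drop; pos1(id49) recv 91: fwd; pos2(id27) recv 88: fwd
Round 4: pos4(id91) recv 61: drop; pos2(id27) recv 91: fwd; pos3(id46) recv 88: fwd
Round 5: pos3(id46) recv 91: fwd; pos4(id91) recv 88: drop
Round 6: pos4(id91) recv 91: ELECTED

Answer: 49,61,88,91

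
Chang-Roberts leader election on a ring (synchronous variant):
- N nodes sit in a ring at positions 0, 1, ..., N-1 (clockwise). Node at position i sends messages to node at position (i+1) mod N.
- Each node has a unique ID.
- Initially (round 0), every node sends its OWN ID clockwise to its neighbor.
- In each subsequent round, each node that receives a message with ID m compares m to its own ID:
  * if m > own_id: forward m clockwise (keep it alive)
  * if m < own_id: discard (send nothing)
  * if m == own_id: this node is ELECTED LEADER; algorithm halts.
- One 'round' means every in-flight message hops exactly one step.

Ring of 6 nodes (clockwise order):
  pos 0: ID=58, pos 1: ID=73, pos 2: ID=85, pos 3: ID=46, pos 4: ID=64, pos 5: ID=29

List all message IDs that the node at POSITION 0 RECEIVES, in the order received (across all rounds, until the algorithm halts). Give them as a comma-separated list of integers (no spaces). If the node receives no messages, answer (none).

Answer: 29,64,85

Derivation:
Round 1: pos1(id73) recv 58: drop; pos2(id85) recv 73: drop; pos3(id46) recv 85: fwd; pos4(id64) recv 46: drop; pos5(id29) recv 64: fwd; pos0(id58) recv 29: drop
Round 2: pos4(id64) recv 85: fwd; pos0(id58) recv 64: fwd
Round 3: pos5(id29) recv 85: fwd; pos1(id73) recv 64: drop
Round 4: pos0(id58) recv 85: fwd
Round 5: pos1(id73) recv 85: fwd
Round 6: pos2(id85) recv 85: ELECTED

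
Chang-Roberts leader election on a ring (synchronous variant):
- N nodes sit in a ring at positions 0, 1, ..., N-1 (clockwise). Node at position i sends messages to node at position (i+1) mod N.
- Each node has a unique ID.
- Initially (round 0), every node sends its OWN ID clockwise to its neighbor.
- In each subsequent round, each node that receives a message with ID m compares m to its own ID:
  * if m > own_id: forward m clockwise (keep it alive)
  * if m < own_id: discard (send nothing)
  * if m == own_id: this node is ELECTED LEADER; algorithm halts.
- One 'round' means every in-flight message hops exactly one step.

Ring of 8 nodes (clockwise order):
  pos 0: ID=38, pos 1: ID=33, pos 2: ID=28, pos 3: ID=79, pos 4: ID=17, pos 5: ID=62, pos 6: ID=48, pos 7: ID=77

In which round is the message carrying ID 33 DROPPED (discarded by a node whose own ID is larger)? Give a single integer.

Answer: 2

Derivation:
Round 1: pos1(id33) recv 38: fwd; pos2(id28) recv 33: fwd; pos3(id79) recv 28: drop; pos4(id17) recv 79: fwd; pos5(id62) recv 17: drop; pos6(id48) recv 62: fwd; pos7(id77) recv 48: drop; pos0(id38) recv 77: fwd
Round 2: pos2(id28) recv 38: fwd; pos3(id79) recv 33: drop; pos5(id62) recv 79: fwd; pos7(id77) recv 62: drop; pos1(id33) recv 77: fwd
Round 3: pos3(id79) recv 38: drop; pos6(id48) recv 79: fwd; pos2(id28) recv 77: fwd
Round 4: pos7(id77) recv 79: fwd; pos3(id79) recv 77: drop
Round 5: pos0(id38) recv 79: fwd
Round 6: pos1(id33) recv 79: fwd
Round 7: pos2(id28) recv 79: fwd
Round 8: pos3(id79) recv 79: ELECTED
Message ID 33 originates at pos 1; dropped at pos 3 in round 2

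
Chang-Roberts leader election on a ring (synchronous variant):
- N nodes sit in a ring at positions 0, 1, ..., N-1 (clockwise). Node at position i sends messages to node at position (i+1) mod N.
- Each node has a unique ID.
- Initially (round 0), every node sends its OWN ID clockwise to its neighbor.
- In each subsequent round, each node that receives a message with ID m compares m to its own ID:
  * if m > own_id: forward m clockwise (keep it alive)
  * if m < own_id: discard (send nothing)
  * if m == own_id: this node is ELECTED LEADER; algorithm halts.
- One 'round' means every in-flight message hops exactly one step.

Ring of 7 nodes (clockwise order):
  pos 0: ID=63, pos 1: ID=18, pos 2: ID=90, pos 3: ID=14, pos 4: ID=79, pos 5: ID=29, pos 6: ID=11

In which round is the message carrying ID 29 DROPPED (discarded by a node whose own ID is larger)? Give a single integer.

Answer: 2

Derivation:
Round 1: pos1(id18) recv 63: fwd; pos2(id90) recv 18: drop; pos3(id14) recv 90: fwd; pos4(id79) recv 14: drop; pos5(id29) recv 79: fwd; pos6(id11) recv 29: fwd; pos0(id63) recv 11: drop
Round 2: pos2(id90) recv 63: drop; pos4(id79) recv 90: fwd; pos6(id11) recv 79: fwd; pos0(id63) recv 29: drop
Round 3: pos5(id29) recv 90: fwd; pos0(id63) recv 79: fwd
Round 4: pos6(id11) recv 90: fwd; pos1(id18) recv 79: fwd
Round 5: pos0(id63) recv 90: fwd; pos2(id90) recv 79: drop
Round 6: pos1(id18) recv 90: fwd
Round 7: pos2(id90) recv 90: ELECTED
Message ID 29 originates at pos 5; dropped at pos 0 in round 2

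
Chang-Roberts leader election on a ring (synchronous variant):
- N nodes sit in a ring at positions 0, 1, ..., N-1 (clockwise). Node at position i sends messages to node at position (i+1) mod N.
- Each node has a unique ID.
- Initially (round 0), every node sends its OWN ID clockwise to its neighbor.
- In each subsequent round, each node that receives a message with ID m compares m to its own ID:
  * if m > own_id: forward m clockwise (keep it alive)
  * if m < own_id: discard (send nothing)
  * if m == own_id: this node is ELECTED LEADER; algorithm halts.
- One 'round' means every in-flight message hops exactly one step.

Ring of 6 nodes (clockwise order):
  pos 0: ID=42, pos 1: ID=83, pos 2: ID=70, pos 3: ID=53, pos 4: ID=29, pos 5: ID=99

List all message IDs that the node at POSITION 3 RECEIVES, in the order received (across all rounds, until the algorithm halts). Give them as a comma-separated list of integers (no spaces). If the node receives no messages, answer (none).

Round 1: pos1(id83) recv 42: drop; pos2(id70) recv 83: fwd; pos3(id53) recv 70: fwd; pos4(id29) recv 53: fwd; pos5(id99) recv 29: drop; pos0(id42) recv 99: fwd
Round 2: pos3(id53) recv 83: fwd; pos4(id29) recv 70: fwd; pos5(id99) recv 53: drop; pos1(id83) recv 99: fwd
Round 3: pos4(id29) recv 83: fwd; pos5(id99) recv 70: drop; pos2(id70) recv 99: fwd
Round 4: pos5(id99) recv 83: drop; pos3(id53) recv 99: fwd
Round 5: pos4(id29) recv 99: fwd
Round 6: pos5(id99) recv 99: ELECTED

Answer: 70,83,99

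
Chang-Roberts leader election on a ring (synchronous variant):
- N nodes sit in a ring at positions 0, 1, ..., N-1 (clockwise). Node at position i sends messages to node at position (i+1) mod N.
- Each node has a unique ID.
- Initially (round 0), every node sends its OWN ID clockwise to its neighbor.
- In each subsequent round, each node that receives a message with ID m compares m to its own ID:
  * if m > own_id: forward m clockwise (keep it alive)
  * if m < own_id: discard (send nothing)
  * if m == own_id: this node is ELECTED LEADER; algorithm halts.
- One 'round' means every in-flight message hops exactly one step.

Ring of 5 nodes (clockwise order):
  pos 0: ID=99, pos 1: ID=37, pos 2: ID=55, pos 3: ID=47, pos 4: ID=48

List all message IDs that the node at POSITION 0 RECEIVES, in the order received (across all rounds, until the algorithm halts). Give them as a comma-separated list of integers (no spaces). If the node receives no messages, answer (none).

Answer: 48,55,99

Derivation:
Round 1: pos1(id37) recv 99: fwd; pos2(id55) recv 37: drop; pos3(id47) recv 55: fwd; pos4(id48) recv 47: drop; pos0(id99) recv 48: drop
Round 2: pos2(id55) recv 99: fwd; pos4(id48) recv 55: fwd
Round 3: pos3(id47) recv 99: fwd; pos0(id99) recv 55: drop
Round 4: pos4(id48) recv 99: fwd
Round 5: pos0(id99) recv 99: ELECTED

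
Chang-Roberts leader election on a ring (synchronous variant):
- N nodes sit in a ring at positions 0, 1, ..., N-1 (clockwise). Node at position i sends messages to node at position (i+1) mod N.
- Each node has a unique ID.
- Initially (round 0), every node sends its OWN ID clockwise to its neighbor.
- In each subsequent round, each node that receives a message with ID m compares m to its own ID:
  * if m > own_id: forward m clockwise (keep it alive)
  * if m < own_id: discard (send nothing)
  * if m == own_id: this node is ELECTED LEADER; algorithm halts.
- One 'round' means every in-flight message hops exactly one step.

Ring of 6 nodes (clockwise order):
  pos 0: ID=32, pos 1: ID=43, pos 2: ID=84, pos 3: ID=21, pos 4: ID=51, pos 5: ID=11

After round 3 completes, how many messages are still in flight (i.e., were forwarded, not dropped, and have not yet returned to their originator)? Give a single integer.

Answer: 2

Derivation:
Round 1: pos1(id43) recv 32: drop; pos2(id84) recv 43: drop; pos3(id21) recv 84: fwd; pos4(id51) recv 21: drop; pos5(id11) recv 51: fwd; pos0(id32) recv 11: drop
Round 2: pos4(id51) recv 84: fwd; pos0(id32) recv 51: fwd
Round 3: pos5(id11) recv 84: fwd; pos1(id43) recv 51: fwd
After round 3: 2 messages still in flight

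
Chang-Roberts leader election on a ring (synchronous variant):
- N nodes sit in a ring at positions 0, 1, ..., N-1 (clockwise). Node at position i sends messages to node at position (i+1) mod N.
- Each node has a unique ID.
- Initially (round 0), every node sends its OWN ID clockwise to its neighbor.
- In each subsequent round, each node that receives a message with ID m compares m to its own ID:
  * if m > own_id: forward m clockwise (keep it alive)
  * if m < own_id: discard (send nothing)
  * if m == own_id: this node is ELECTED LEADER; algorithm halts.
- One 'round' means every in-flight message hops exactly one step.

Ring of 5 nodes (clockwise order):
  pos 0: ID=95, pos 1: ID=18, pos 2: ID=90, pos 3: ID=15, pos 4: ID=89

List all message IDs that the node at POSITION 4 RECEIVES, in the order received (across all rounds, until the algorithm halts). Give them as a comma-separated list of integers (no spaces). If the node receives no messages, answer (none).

Answer: 15,90,95

Derivation:
Round 1: pos1(id18) recv 95: fwd; pos2(id90) recv 18: drop; pos3(id15) recv 90: fwd; pos4(id89) recv 15: drop; pos0(id95) recv 89: drop
Round 2: pos2(id90) recv 95: fwd; pos4(id89) recv 90: fwd
Round 3: pos3(id15) recv 95: fwd; pos0(id95) recv 90: drop
Round 4: pos4(id89) recv 95: fwd
Round 5: pos0(id95) recv 95: ELECTED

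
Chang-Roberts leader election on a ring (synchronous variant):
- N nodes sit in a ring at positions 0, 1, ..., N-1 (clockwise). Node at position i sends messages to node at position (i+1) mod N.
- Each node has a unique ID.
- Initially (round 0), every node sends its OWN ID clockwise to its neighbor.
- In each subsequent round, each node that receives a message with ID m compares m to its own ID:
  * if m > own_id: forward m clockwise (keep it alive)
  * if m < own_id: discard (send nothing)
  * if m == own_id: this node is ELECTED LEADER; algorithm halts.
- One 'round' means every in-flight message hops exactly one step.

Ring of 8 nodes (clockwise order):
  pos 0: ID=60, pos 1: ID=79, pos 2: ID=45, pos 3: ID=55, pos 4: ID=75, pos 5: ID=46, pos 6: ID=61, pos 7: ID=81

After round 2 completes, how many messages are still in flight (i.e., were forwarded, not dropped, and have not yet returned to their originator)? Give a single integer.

Answer: 3

Derivation:
Round 1: pos1(id79) recv 60: drop; pos2(id45) recv 79: fwd; pos3(id55) recv 45: drop; pos4(id75) recv 55: drop; pos5(id46) recv 75: fwd; pos6(id61) recv 46: drop; pos7(id81) recv 61: drop; pos0(id60) recv 81: fwd
Round 2: pos3(id55) recv 79: fwd; pos6(id61) recv 75: fwd; pos1(id79) recv 81: fwd
After round 2: 3 messages still in flight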